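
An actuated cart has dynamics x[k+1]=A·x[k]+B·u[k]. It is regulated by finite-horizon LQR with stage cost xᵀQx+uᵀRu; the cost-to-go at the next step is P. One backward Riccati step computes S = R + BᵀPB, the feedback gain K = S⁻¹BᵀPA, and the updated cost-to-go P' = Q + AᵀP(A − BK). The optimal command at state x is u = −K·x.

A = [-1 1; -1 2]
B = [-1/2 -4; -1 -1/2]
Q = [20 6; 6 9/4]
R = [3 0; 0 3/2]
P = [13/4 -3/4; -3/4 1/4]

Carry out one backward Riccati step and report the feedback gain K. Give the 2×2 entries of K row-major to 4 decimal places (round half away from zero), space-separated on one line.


0.0283 -0.0512 0.1909 -0.1325

BᵀP = [-0.8750 0.1250; -12.6250 2.8750]
S = R + BᵀPB = [3 0; 0 3/2] + [0.3125 3.4375; 3.4375 49.0625] = [3.3125 3.4375; 3.4375 50.5625]
BᵀPA = [0.7500 -0.6250; 9.7500 -6.8750]
K = S⁻¹·BᵀPA = [0.0283 -0.0512; 0.1909 -0.1325]
A−BK = [-0.2222 0.4444; -0.8762 1.8826]
AᵀP(A−BK) = [0.1174 -0.1698; -0.1698 0.3071]
P' = Q + AᵀP(A−BK) = [20.1174 5.8302; 5.8302 2.5571]
tr(P') = 22.6746


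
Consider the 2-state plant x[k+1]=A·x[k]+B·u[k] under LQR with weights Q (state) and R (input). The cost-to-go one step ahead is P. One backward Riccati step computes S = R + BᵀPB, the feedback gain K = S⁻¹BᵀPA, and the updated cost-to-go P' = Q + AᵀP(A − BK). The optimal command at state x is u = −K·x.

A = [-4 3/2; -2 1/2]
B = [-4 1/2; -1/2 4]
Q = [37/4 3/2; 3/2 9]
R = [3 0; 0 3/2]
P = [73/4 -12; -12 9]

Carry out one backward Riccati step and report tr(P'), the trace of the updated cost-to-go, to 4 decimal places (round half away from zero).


BᵀP = [-67.0000 43.5000; -38.8750 30.0000]
S = R + BᵀPB = [3 0; 0 3/2] + [246.2500 140.5000; 140.5000 100.5625] = [249.2500 140.5000; 140.5000 102.0625]
BᵀPA = [181.0000 -78.7500; 95.5000 -43.3125]
K = S⁻¹·BᵀPA = [0.8871 -0.3425; -0.2855 0.0472]
A−BK = [-0.3087 0.1063; -0.4144 0.1401]
AᵀP(A−BK) = [2.6978 -1.0056; -1.0056 0.3808]
P' = Q + AᵀP(A−BK) = [11.9478 0.4944; 0.4944 9.3808]
tr(P') = 21.3286

21.3286


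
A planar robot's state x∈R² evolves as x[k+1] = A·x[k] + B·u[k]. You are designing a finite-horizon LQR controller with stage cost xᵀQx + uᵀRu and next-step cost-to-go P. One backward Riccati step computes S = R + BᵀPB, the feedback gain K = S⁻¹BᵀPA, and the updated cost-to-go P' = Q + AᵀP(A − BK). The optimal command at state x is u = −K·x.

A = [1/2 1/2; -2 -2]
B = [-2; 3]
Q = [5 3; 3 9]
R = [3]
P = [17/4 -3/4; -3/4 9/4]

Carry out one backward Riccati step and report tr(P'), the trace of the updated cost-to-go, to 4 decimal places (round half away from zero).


BᵀP = [-10.7500 8.2500]
S = R + BᵀPB = [3] + [46.2500] = [49.2500]
BᵀPA = [-21.8750 -21.8750]
K = S⁻¹·BᵀPA = [-0.4442 -0.4442]
A−BK = [-0.3883 -0.3883; -0.6675 -0.6675]
AᵀP(A−BK) = [1.8464 1.8464; 1.8464 1.8464]
P' = Q + AᵀP(A−BK) = [6.8464 4.8464; 4.8464 10.8464]
tr(P') = 17.6929

17.6929


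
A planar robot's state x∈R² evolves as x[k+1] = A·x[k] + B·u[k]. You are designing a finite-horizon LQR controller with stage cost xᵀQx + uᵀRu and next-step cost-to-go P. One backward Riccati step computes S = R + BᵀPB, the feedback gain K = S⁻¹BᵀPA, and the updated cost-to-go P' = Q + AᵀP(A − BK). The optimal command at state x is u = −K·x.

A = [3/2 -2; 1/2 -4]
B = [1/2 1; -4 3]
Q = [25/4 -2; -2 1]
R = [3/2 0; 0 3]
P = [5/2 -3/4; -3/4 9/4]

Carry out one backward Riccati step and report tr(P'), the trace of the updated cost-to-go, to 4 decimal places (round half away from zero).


15.2781

BᵀP = [4.2500 -9.3750; 0.2500 6.0000]
S = R + BᵀPB = [3/2 0; 0 3] + [39.6250 -23.8750; -23.8750 18.2500] = [41.1250 -23.8750; -23.8750 21.2500]
BᵀPA = [1.6875 29.0000; 3.3750 -24.5000]
K = S⁻¹·BᵀPA = [0.3832 0.1030; 0.5893 -1.0372]
A−BK = [0.7191 -1.0143; 0.2647 -0.4763]
AᵀP(A−BK) = [2.4270 -3.4234; -3.4234 5.6011]
P' = Q + AᵀP(A−BK) = [8.6770 -5.4234; -5.4234 6.6011]
tr(P') = 15.2781


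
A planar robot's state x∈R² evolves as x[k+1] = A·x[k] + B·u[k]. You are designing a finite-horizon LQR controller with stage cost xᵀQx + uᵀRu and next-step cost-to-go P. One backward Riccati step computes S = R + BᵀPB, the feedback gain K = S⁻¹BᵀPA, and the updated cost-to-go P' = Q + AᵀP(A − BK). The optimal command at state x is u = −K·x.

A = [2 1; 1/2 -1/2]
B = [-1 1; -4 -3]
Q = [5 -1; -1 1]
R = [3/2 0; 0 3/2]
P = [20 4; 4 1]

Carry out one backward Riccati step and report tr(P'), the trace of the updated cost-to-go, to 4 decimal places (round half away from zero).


BᵀP = [-36.0000 -8.0000; 8.0000 1.0000]
S = R + BᵀPB = [3/2 0; 0 3/2] + [68.0000 -12.0000; -12.0000 5.0000] = [69.5000 -12.0000; -12.0000 6.5000]
BᵀPA = [-76.0000 -32.0000; 16.5000 7.5000]
K = S⁻¹·BᵀPA = [-0.9618 -0.3834; 0.7628 0.4460]
A−BK = [0.2754 0.1706; -1.0589 -0.6958]
AᵀP(A−BK) = [2.5656 1.2508; 1.2508 0.6355]
P' = Q + AᵀP(A−BK) = [7.5656 0.2508; 0.2508 1.6355]
tr(P') = 9.2011

9.2011


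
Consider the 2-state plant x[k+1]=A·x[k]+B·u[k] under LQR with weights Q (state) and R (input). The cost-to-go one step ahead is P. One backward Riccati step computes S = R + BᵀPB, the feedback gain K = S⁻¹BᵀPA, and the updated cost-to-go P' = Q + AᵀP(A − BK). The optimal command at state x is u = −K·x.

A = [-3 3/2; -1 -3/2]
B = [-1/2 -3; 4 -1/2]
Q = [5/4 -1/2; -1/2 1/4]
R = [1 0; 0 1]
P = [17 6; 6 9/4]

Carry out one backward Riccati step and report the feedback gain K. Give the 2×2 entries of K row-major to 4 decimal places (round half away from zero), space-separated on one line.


-0.1783 -0.2478 0.9985 -0.3742

BᵀP = [15.5000 6.0000; -54.0000 -19.1250]
S = R + BᵀPB = [1 0; 0 1] + [16.2500 -49.5000; -49.5000 171.5625] = [17.2500 -49.5000; -49.5000 172.5625]
BᵀPA = [-52.5000 14.2500; 181.1250 -52.3125]
K = S⁻¹·BᵀPA = [-0.1783 -0.2478; 0.9985 -0.3742]
A−BK = [-0.0937 0.2534; 0.2123 -0.6959]
AᵀP(A−BK) = [1.0407 -0.3515; -0.3515 0.2666]
P' = Q + AᵀP(A−BK) = [2.2907 -0.8515; -0.8515 0.5166]
tr(P') = 2.8073


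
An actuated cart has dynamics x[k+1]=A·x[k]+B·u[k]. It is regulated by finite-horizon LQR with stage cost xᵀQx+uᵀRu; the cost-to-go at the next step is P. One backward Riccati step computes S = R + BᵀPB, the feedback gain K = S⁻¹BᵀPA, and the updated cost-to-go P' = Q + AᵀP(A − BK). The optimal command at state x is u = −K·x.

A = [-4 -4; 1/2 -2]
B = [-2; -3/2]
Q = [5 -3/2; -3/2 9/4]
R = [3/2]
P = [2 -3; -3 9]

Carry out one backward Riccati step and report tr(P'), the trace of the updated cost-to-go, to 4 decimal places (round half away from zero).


BᵀP = [0.5000 -7.5000]
S = R + BᵀPB = [3/2] + [10.2500] = [11.7500]
BᵀPA = [-5.7500 13.0000]
K = S⁻¹·BᵀPA = [-0.4894 1.1064]
A−BK = [-4.9787 -1.7872; -0.2340 -0.3404]
AᵀP(A−BK) = [43.4362 11.3617; 11.3617 5.6170]
P' = Q + AᵀP(A−BK) = [48.4362 9.8617; 9.8617 7.8670]
tr(P') = 56.3032

56.3032


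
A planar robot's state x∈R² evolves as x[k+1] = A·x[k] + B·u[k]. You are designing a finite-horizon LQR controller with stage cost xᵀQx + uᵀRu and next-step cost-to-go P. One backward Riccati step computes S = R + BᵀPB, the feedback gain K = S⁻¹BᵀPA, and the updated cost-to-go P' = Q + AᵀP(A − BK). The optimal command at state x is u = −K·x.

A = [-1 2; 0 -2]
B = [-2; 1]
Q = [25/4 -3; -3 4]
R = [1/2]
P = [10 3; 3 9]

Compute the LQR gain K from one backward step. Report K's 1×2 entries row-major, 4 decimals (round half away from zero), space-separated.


0.4533 -1.0667

BᵀP = [-17.0000 3.0000]
S = R + BᵀPB = [1/2] + [37.0000] = [37.5000]
BᵀPA = [17.0000 -40.0000]
K = S⁻¹·BᵀPA = [0.4533 -1.0667]
A−BK = [-0.0933 -0.1333; -0.4533 -0.9333]
AᵀP(A−BK) = [2.2933 4.1333; 4.1333 9.3333]
P' = Q + AᵀP(A−BK) = [8.5433 1.1333; 1.1333 13.3333]
tr(P') = 21.8767


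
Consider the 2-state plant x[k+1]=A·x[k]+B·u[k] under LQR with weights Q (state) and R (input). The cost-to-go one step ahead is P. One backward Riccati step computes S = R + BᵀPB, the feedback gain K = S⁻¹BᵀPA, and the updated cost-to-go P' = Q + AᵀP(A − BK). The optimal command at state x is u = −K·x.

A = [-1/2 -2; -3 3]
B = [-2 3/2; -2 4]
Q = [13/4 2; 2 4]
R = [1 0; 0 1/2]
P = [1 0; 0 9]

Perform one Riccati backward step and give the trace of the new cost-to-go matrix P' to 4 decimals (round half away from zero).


12.6313

BᵀP = [-2.0000 -18.0000; 1.5000 36.0000]
S = R + BᵀPB = [1 0; 0 1/2] + [40.0000 -75.0000; -75.0000 146.2500] = [41.0000 -75.0000; -75.0000 146.7500]
BᵀPA = [55.0000 -50.0000; -108.7500 105.0000]
K = S⁻¹·BᵀPA = [-0.2170 1.3720; -0.8519 1.4167]
A−BK = [0.3440 -1.3810; -0.0262 0.0772]
AᵀP(A−BK) = [0.5345 -1.3944; -1.3944 4.8468]
P' = Q + AᵀP(A−BK) = [3.7845 0.6056; 0.6056 8.8468]
tr(P') = 12.6313


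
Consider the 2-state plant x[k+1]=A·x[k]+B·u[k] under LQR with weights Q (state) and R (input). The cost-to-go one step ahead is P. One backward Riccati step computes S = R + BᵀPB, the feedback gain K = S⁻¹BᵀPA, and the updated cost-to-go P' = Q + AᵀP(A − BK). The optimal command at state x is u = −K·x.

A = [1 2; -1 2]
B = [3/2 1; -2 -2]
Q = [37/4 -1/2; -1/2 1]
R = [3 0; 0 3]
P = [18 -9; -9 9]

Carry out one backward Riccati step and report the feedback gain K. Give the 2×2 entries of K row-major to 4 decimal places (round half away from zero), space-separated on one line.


0.4132 0.7545 0.1976 -0.6826

BᵀP = [45.0000 -31.5000; 36.0000 -27.0000]
S = R + BᵀPB = [3 0; 0 3] + [130.5000 108.0000; 108.0000 90.0000] = [133.5000 108.0000; 108.0000 93.0000]
BᵀPA = [76.5000 27.0000; 63.0000 18.0000]
K = S⁻¹·BᵀPA = [0.4132 0.7545; 0.1976 -0.6826]
A−BK = [0.1826 1.5509; 0.2216 2.1437]
AᵀP(A−BK) = [0.9431 3.2874; 3.2874 27.9162]
P' = Q + AᵀP(A−BK) = [10.1931 2.7874; 2.7874 28.9162]
tr(P') = 39.1093


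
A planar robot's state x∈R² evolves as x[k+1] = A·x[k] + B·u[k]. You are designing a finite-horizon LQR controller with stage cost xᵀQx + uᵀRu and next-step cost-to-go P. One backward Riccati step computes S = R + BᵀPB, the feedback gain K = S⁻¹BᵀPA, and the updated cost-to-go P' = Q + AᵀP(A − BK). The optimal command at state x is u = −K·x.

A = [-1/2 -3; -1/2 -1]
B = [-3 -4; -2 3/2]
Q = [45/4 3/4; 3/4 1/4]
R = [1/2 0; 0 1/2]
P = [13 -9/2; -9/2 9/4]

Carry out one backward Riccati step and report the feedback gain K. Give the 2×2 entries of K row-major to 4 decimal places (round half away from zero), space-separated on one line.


0.1996 0.6324 -0.0298 0.2633

BᵀP = [-30.0000 9.0000; -58.7500 21.3750]
S = R + BᵀPB = [1/2 0; 0 1/2] + [72.0000 133.5000; 133.5000 267.0625] = [72.5000 133.5000; 133.5000 267.5625]
BᵀPA = [10.5000 81.0000; 18.6875 154.8750]
K = S⁻¹·BᵀPA = [0.1996 0.6324; -0.0298 0.2633]
A−BK = [-0.0202 -0.0496; -0.0561 -0.1300]
AᵀP(A−BK) = [0.0226 0.0643; 0.0643 0.2466]
P' = Q + AᵀP(A−BK) = [11.2726 0.8143; 0.8143 0.4966]
tr(P') = 11.7692


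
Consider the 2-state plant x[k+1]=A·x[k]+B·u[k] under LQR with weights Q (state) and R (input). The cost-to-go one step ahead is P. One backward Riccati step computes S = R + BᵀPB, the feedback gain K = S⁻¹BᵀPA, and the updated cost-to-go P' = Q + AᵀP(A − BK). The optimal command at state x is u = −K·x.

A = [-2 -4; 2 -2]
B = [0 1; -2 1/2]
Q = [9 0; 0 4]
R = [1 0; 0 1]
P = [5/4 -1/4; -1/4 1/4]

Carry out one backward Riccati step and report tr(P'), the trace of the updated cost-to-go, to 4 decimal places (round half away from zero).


BᵀP = [0.5000 -0.5000; 1.1250 -0.1250]
S = R + BᵀPB = [1 0; 0 1] + [1.0000 0.2500; 0.2500 1.0625] = [2.0000 0.2500; 0.2500 2.0625]
BᵀPA = [-2.0000 -1.0000; -2.5000 -4.2500]
K = S⁻¹·BᵀPA = [-0.8615 -0.2462; -1.1077 -2.0308]
A−BK = [-0.8923 -1.9692; 0.8308 -1.4769]
AᵀP(A−BK) = [3.5077 4.4308; 4.4308 8.1231]
P' = Q + AᵀP(A−BK) = [12.5077 4.4308; 4.4308 12.1231]
tr(P') = 24.6308

24.6308


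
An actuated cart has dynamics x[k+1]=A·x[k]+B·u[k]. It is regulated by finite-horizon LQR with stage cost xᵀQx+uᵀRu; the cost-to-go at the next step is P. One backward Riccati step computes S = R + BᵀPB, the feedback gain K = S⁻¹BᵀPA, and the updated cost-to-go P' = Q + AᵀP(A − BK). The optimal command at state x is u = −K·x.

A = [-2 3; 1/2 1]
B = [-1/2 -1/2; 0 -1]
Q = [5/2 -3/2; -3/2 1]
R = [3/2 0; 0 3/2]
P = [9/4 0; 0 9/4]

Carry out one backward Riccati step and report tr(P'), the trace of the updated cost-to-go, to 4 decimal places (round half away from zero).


22.2008

BᵀP = [-1.1250 0.0000; -1.1250 -2.2500]
S = R + BᵀPB = [3/2 0; 0 3/2] + [0.5625 0.5625; 0.5625 2.8125] = [2.0625 0.5625; 0.5625 4.3125]
BᵀPA = [2.2500 -3.3750; 1.1250 -5.6250]
K = S⁻¹·BᵀPA = [1.0574 -1.3279; 0.1230 -1.1311]
A−BK = [-1.4098 1.7705; 0.6230 -0.1311]
AᵀP(A−BK) = [7.0451 -8.1148; -8.1148 11.6557]
P' = Q + AᵀP(A−BK) = [9.5451 -9.6148; -9.6148 12.6557]
tr(P') = 22.2008


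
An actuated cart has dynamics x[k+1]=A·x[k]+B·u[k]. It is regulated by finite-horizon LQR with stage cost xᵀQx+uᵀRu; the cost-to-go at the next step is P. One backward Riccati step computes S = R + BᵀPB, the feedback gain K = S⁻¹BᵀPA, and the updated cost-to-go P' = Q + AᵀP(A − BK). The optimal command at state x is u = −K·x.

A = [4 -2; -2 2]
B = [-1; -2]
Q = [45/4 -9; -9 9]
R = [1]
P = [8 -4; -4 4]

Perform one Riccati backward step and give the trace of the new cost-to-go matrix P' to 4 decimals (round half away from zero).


294.0278

BᵀP = [0.0000 -4.0000]
S = R + BᵀPB = [1] + [8.0000] = [9.0000]
BᵀPA = [8.0000 -8.0000]
K = S⁻¹·BᵀPA = [0.8889 -0.8889]
A−BK = [4.8889 -2.8889; -0.2222 0.2222]
AᵀP(A−BK) = [200.8889 -120.8889; -120.8889 72.8889]
P' = Q + AᵀP(A−BK) = [212.1389 -129.8889; -129.8889 81.8889]
tr(P') = 294.0278


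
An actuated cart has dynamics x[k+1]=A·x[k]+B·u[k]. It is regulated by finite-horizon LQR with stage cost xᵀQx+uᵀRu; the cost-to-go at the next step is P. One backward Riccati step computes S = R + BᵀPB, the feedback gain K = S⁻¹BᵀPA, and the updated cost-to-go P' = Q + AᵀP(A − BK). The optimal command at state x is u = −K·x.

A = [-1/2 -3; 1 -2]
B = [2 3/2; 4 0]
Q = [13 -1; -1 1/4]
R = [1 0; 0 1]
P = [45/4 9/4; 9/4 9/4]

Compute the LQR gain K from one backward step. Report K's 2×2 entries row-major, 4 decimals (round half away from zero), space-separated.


0.2063 -0.5571 -0.5629 -1.1801

BᵀP = [31.5000 13.5000; 16.8750 3.3750]
S = R + BᵀPB = [1 0; 0 1] + [117.0000 47.2500; 47.2500 25.3125] = [118.0000 47.2500; 47.2500 26.3125]
BᵀPA = [-2.2500 -121.5000; -5.0625 -57.3750]
K = S⁻¹·BᵀPA = [0.2063 -0.5571; -0.5629 -1.1801]
A−BK = [-0.0683 -0.1156; 0.1746 0.2286]
AᵀP(A−BK) = [0.4269 0.6474; 0.6474 1.8520]
P' = Q + AᵀP(A−BK) = [13.4269 -0.3526; -0.3526 2.1020]
tr(P') = 15.5289


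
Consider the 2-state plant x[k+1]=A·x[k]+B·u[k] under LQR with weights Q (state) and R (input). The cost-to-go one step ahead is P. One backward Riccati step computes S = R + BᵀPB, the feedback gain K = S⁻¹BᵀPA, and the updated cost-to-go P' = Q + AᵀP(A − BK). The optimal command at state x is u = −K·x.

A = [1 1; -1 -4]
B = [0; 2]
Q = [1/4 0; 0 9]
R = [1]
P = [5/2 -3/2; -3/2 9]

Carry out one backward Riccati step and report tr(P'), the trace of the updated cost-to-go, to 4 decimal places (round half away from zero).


18.3041

BᵀP = [-3.0000 18.0000]
S = R + BᵀPB = [1] + [36.0000] = [37.0000]
BᵀPA = [-21.0000 -75.0000]
K = S⁻¹·BᵀPA = [-0.5676 -2.0270]
A−BK = [1.0000 1.0000; 0.1351 0.0541]
AᵀP(A−BK) = [2.5811 3.4324; 3.4324 6.4730]
P' = Q + AᵀP(A−BK) = [2.8311 3.4324; 3.4324 15.4730]
tr(P') = 18.3041


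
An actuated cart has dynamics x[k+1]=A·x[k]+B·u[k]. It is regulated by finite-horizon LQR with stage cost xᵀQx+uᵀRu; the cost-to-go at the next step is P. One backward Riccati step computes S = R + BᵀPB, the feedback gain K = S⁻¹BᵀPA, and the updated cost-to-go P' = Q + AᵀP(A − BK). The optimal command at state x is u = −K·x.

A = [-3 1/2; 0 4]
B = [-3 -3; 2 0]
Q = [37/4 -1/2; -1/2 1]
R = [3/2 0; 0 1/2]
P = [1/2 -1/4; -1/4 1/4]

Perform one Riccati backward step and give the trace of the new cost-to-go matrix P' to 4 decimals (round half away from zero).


BᵀP = [-2.0000 1.2500; -1.5000 0.7500]
S = R + BᵀPB = [3/2 0; 0 1/2] + [8.5000 6.0000; 6.0000 4.5000] = [10.0000 6.0000; 6.0000 5.0000]
BᵀPA = [6.0000 4.0000; 4.5000 2.2500]
K = S⁻¹·BᵀPA = [0.2143 0.4643; 0.6429 -0.1071]
A−BK = [-0.4286 1.5714; -0.4286 3.0714]
AᵀP(A−BK) = [0.3214 -0.0536; -0.0536 1.5089]
P' = Q + AᵀP(A−BK) = [9.5714 -0.5536; -0.5536 2.5089]
tr(P') = 12.0804

12.0804


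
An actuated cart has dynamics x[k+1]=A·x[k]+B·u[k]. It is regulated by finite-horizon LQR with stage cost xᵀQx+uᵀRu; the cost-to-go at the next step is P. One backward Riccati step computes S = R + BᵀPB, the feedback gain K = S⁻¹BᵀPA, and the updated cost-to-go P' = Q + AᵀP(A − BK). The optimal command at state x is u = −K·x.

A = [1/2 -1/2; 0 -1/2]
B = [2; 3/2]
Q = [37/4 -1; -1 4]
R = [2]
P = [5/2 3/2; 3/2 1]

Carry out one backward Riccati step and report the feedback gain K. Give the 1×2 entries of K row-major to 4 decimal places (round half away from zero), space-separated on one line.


BᵀP = [7.2500 4.5000]
S = R + BᵀPB = [2] + [21.2500] = [23.2500]
BᵀPA = [3.6250 -5.8750]
K = S⁻¹·BᵀPA = [0.1559 -0.2527]
A−BK = [0.1882 0.0054; -0.2339 -0.1210]
AᵀP(A−BK) = [0.0598 -0.0840; -0.0840 0.1405]
P' = Q + AᵀP(A−BK) = [9.3098 -1.0840; -1.0840 4.1405]
tr(P') = 13.4503

0.1559 -0.2527


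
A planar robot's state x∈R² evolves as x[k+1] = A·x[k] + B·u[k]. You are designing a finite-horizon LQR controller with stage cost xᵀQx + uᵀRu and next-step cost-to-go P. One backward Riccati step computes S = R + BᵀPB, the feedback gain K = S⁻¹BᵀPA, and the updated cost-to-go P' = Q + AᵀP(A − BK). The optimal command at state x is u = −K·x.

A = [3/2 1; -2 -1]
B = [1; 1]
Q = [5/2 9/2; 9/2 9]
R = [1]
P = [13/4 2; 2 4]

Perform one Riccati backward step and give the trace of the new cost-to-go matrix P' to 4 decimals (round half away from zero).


24.6276

BᵀP = [5.2500 6.0000]
S = R + BᵀPB = [1] + [11.2500] = [12.2500]
BᵀPA = [-4.1250 -0.7500]
K = S⁻¹·BᵀPA = [-0.3367 -0.0612]
A−BK = [1.8367 1.0612; -1.6633 -0.9388]
AᵀP(A−BK) = [9.9235 5.6224; 5.6224 3.2041]
P' = Q + AᵀP(A−BK) = [12.4235 10.1224; 10.1224 12.2041]
tr(P') = 24.6276


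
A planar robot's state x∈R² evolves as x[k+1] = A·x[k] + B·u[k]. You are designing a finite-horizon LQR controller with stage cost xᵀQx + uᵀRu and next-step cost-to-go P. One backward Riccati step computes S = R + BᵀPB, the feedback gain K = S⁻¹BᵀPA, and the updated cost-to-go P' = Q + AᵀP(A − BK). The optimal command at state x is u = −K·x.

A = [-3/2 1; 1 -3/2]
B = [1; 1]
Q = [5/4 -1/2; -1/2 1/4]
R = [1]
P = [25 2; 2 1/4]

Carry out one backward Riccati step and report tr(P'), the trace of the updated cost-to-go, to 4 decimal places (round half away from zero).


BᵀP = [27.0000 2.2500]
S = R + BᵀPB = [1] + [29.2500] = [30.2500]
BᵀPA = [-38.2500 23.6250]
K = S⁻¹·BᵀPA = [-1.2645 0.7810]
A−BK = [-0.2355 0.2190; 2.2645 -2.2810]
AᵀP(A−BK) = [2.1343 -1.5021; -1.5021 1.1116]
P' = Q + AᵀP(A−BK) = [3.3843 -2.0021; -2.0021 1.3616]
tr(P') = 4.7459

4.7459


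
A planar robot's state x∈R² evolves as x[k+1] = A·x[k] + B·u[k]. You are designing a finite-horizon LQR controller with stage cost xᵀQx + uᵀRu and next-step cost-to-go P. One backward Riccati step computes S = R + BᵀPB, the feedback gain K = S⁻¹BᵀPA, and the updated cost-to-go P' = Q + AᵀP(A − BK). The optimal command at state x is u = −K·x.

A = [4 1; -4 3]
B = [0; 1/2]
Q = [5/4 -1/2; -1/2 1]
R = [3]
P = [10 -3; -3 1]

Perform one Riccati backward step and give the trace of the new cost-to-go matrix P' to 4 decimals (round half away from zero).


255.5577

BᵀP = [-1.5000 0.5000]
S = R + BᵀPB = [3] + [0.2500] = [3.2500]
BᵀPA = [-8.0000 0.0000]
K = S⁻¹·BᵀPA = [-2.4615 0.0000]
A−BK = [4.0000 1.0000; -2.7692 3.0000]
AᵀP(A−BK) = [252.3077 4.0000; 4.0000 1.0000]
P' = Q + AᵀP(A−BK) = [253.5577 3.5000; 3.5000 2.0000]
tr(P') = 255.5577


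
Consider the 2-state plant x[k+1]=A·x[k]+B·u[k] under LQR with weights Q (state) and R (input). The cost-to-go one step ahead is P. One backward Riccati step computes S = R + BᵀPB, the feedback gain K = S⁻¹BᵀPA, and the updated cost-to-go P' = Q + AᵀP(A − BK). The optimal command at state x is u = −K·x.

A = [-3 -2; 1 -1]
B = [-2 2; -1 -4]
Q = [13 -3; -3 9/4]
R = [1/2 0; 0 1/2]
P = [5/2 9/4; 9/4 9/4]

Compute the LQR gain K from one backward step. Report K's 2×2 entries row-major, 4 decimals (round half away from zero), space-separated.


0.8839 0.9272 -0.3380 0.0867

BᵀP = [-7.2500 -6.7500; -4.0000 -4.5000]
S = R + BᵀPB = [1/2 0; 0 1/2] + [21.2500 12.5000; 12.5000 10.0000] = [21.7500 12.5000; 12.5000 10.5000]
BᵀPA = [15.0000 21.2500; 7.5000 12.5000]
K = S⁻¹·BᵀPA = [0.8839 0.9272; -0.3380 0.0867]
A−BK = [-0.5563 -0.3189; 0.5321 0.2738]
AᵀP(A−BK) = [0.5264 0.4419; 0.4419 0.4636]
P' = Q + AᵀP(A−BK) = [13.5264 -2.5581; -2.5581 2.7136]
tr(P') = 16.2400


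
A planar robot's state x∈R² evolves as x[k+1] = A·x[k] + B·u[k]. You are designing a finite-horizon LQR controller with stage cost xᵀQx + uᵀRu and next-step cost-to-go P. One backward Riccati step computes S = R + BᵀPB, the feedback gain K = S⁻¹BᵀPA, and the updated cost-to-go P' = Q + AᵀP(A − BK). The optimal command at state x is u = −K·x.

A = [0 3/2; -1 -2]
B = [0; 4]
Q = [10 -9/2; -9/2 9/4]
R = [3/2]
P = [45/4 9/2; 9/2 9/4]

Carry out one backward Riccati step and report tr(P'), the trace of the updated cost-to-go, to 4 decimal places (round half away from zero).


17.4925

BᵀP = [18.0000 9.0000]
S = R + BᵀPB = [3/2] + [36.0000] = [37.5000]
BᵀPA = [-9.0000 9.0000]
K = S⁻¹·BᵀPA = [-0.2400 0.2400]
A−BK = [0.0000 1.5000; -0.0400 -2.9600]
AᵀP(A−BK) = [0.0900 -0.0900; -0.0900 5.1525]
P' = Q + AᵀP(A−BK) = [10.0900 -4.5900; -4.5900 7.4025]
tr(P') = 17.4925


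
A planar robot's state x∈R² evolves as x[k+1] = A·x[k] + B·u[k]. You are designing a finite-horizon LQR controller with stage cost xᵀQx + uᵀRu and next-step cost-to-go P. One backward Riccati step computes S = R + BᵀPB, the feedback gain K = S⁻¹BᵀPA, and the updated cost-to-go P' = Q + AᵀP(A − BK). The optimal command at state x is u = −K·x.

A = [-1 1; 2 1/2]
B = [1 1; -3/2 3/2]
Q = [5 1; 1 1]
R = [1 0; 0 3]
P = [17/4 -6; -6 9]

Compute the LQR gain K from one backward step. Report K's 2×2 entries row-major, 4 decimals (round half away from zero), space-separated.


-1.1471 0.1097 0.1471 0.0795

BᵀP = [13.2500 -19.5000; -4.7500 7.5000]
S = R + BᵀPB = [1 0; 0 3] + [42.5000 -16.0000; -16.0000 6.5000] = [43.5000 -16.0000; -16.0000 9.5000]
BᵀPA = [-52.2500 3.5000; 19.7500 -1.0000]
K = S⁻¹·BᵀPA = [-1.1471 0.1097; 0.1471 0.0795]
A−BK = [0.0000 0.8108; 0.0588 0.5453]
AᵀP(A−BK) = [1.4118 -0.0882; -0.0882 0.1955]
P' = Q + AᵀP(A−BK) = [6.4118 0.9118; 0.9118 1.1955]
tr(P') = 7.6073


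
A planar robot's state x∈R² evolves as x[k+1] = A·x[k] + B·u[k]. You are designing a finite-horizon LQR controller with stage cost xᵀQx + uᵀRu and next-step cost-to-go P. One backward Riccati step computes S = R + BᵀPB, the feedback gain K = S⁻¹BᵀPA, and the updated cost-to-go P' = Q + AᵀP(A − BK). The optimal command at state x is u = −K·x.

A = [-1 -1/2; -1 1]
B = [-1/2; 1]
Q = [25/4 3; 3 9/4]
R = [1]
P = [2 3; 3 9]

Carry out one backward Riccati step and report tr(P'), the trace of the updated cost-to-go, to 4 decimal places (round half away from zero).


14.3333

BᵀP = [2.0000 7.5000]
S = R + BᵀPB = [1] + [6.5000] = [7.5000]
BᵀPA = [-9.5000 6.5000]
K = S⁻¹·BᵀPA = [-1.2667 0.8667]
A−BK = [-1.6333 -0.0667; 0.2667 0.1333]
AᵀP(A−BK) = [4.9667 -1.2667; -1.2667 0.8667]
P' = Q + AᵀP(A−BK) = [11.2167 1.7333; 1.7333 3.1167]
tr(P') = 14.3333


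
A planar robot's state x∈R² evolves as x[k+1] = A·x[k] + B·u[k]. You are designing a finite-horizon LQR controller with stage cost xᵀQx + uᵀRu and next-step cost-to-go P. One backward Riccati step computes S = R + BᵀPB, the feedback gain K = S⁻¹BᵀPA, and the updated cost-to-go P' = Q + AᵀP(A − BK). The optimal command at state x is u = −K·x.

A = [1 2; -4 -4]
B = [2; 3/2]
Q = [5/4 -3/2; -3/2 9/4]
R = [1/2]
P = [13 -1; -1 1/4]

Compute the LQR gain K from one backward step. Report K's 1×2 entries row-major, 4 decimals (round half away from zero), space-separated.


0.6587 1.1793

BᵀP = [24.5000 -1.6250]
S = R + BᵀPB = [1/2] + [46.5625] = [47.0625]
BᵀPA = [31.0000 55.5000]
K = S⁻¹·BᵀPA = [0.6587 1.1793]
A−BK = [-0.3174 -0.3586; -4.9880 -5.7689]
AᵀP(A−BK) = [4.5803 5.4422; 5.4422 6.5498]
P' = Q + AᵀP(A−BK) = [5.8303 3.9422; 3.9422 8.7998]
tr(P') = 14.6301


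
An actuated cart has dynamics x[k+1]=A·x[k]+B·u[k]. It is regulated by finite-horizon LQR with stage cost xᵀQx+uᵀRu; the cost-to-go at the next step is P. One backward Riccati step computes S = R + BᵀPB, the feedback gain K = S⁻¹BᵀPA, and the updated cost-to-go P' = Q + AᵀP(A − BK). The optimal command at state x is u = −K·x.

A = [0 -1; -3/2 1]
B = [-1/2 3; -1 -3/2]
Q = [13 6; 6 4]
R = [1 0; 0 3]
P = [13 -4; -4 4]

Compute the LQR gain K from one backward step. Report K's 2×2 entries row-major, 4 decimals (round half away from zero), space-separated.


0.9053 -0.2952 0.1883 -0.3899

BᵀP = [-2.5000 -2.0000; 45.0000 -18.0000]
S = R + BᵀPB = [1 0; 0 3] + [3.2500 -4.5000; -4.5000 162.0000] = [4.2500 -4.5000; -4.5000 165.0000]
BᵀPA = [3.0000 0.5000; 27.0000 -63.0000]
K = S⁻¹·BᵀPA = [0.9053 -0.2952; 0.1883 -0.3899]
A−BK = [-0.1123 0.0220; -0.3122 0.1200]
AᵀP(A−BK) = [1.1993 -0.5881; -0.5881 0.5859]
P' = Q + AᵀP(A−BK) = [14.1993 5.4119; 5.4119 4.5859]
tr(P') = 18.7852


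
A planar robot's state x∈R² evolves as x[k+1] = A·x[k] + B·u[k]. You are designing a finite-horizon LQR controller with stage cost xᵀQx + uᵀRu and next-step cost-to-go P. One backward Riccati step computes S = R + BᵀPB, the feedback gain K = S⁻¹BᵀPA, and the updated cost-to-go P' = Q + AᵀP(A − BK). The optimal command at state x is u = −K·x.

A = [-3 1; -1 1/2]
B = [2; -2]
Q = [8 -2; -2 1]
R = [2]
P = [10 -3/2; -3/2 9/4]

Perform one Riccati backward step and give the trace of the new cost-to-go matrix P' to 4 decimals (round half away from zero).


35.3948

BᵀP = [23.0000 -7.5000]
S = R + BᵀPB = [2] + [61.0000] = [63.0000]
BᵀPA = [-61.5000 19.2500]
K = S⁻¹·BᵀPA = [-0.9762 0.3056]
A−BK = [-1.0476 0.3889; -2.9524 1.1111]
AᵀP(A−BK) = [23.2143 -8.5833; -8.5833 3.1806]
P' = Q + AᵀP(A−BK) = [31.2143 -10.5833; -10.5833 4.1806]
tr(P') = 35.3948


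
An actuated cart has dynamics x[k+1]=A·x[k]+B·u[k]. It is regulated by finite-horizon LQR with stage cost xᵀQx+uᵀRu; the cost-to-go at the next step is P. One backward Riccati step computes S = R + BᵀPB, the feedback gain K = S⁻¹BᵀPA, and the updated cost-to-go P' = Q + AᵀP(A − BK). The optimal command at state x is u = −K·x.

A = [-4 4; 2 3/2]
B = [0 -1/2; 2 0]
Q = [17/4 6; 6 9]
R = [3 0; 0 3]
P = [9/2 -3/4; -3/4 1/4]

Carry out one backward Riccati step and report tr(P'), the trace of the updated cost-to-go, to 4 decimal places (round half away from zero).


BᵀP = [-1.5000 0.5000; -2.2500 0.3750]
S = R + BᵀPB = [3 0; 0 3] + [1.0000 0.7500; 0.7500 1.1250] = [4.0000 0.7500; 0.7500 4.1250]
BᵀPA = [7.0000 -5.2500; 9.7500 -8.4375]
K = S⁻¹·BᵀPA = [1.3529 -0.9618; 2.1176 -1.8706]
A−BK = [-2.9412 3.0647; -0.7059 3.4235]
AᵀP(A−BK) = [54.8824 -47.7794; -47.7794 42.7301]
P' = Q + AᵀP(A−BK) = [59.1324 -41.7794; -41.7794 51.7301]
tr(P') = 110.8625

110.8625


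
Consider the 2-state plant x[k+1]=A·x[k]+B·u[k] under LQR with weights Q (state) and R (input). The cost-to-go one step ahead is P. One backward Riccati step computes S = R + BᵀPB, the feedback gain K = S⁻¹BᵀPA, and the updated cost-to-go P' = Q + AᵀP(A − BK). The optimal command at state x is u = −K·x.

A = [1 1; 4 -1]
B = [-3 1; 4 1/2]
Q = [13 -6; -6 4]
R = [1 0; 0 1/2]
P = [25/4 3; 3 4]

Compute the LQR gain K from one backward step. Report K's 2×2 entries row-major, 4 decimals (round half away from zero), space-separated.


0.6141 -0.2676 2.7670 0.1749

BᵀP = [-6.7500 7.0000; 7.7500 5.0000]
S = R + BᵀPB = [1 0; 0 1/2] + [48.2500 -3.2500; -3.2500 10.2500] = [49.2500 -3.2500; -3.2500 10.7500]
BᵀPA = [21.2500 -13.7500; 27.7500 2.7500]
K = S⁻¹·BᵀPA = [0.6141 -0.2676; 2.7670 0.1749]
A−BK = [0.0752 0.0222; 0.1602 -0.0169]
AᵀP(A−BK) = [4.4156 0.0841; 0.0841 0.0889]
P' = Q + AᵀP(A−BK) = [17.4156 -5.9159; -5.9159 4.0889]
tr(P') = 21.5045


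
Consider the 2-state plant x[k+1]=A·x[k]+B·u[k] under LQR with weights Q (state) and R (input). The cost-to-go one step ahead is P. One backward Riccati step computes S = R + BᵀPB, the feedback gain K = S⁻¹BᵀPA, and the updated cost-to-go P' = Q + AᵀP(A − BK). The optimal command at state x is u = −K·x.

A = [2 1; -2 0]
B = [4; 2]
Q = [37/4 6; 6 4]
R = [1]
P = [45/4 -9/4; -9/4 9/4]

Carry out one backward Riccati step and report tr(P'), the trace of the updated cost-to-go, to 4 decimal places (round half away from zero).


BᵀP = [40.5000 -4.5000]
S = R + BᵀPB = [1] + [153.0000] = [154.0000]
BᵀPA = [90.0000 40.5000]
K = S⁻¹·BᵀPA = [0.5844 0.2630]
A−BK = [-0.3377 -0.0519; -3.1688 -0.5260]
AᵀP(A−BK) = [19.4026 3.3312; 3.3312 0.5990]
P' = Q + AᵀP(A−BK) = [28.6526 9.3312; 9.3312 4.5990]
tr(P') = 33.2516

33.2516


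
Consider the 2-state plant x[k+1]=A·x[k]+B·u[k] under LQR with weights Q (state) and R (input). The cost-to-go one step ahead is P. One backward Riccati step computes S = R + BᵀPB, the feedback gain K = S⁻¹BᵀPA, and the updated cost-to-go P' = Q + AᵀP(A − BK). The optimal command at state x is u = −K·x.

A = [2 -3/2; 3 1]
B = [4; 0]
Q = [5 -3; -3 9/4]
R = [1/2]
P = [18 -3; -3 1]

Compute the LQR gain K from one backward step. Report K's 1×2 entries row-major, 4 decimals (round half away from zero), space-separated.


0.3744 -0.4159

BᵀP = [72.0000 -12.0000]
S = R + BᵀPB = [1/2] + [288.0000] = [288.5000]
BᵀPA = [108.0000 -120.0000]
K = S⁻¹·BᵀPA = [0.3744 -0.4159]
A−BK = [0.5026 0.1638; 3.0000 1.0000]
AᵀP(A−BK) = [4.5702 1.4220; 1.4220 0.5867]
P' = Q + AᵀP(A−BK) = [9.5702 -1.5780; -1.5780 2.8367]
tr(P') = 12.4068


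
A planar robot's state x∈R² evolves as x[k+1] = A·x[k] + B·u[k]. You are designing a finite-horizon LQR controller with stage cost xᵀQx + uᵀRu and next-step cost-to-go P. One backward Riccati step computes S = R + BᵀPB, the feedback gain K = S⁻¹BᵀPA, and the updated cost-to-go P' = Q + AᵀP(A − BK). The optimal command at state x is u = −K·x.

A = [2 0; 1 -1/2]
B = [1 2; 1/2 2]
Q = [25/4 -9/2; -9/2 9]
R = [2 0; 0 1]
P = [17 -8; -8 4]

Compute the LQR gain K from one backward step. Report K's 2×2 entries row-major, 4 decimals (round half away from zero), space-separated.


BᵀP = [13.0000 -6.0000; 18.0000 -8.0000]
S = R + BᵀPB = [2 0; 0 1] + [10.0000 14.0000; 14.0000 20.0000] = [12.0000 14.0000; 14.0000 21.0000]
BᵀPA = [20.0000 3.0000; 28.0000 4.0000]
K = S⁻¹·BᵀPA = [0.5000 0.1250; 1.0000 0.1071]
A−BK = [-0.5000 -0.3393; -1.2500 -0.7768]
AᵀP(A−BK) = [2.0000 0.5000; 0.5000 0.1964]
P' = Q + AᵀP(A−BK) = [8.2500 -4.0000; -4.0000 9.1964]
tr(P') = 17.4464

0.5000 0.1250 1.0000 0.1071


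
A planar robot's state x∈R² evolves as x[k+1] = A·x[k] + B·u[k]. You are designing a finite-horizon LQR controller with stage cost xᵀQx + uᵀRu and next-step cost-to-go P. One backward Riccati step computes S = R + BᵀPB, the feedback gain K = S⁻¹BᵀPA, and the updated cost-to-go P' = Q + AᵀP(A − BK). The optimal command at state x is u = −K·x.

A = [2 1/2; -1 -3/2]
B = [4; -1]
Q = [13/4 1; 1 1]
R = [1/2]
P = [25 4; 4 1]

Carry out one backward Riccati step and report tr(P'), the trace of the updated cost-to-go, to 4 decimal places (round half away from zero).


5.2026

BᵀP = [96.0000 15.0000]
S = R + BᵀPB = [1/2] + [369.0000] = [369.5000]
BᵀPA = [177.0000 25.5000]
K = S⁻¹·BᵀPA = [0.4790 0.0690]
A−BK = [0.0839 0.2240; -0.5210 -1.4310]
AᵀP(A−BK) = [0.2124 0.2848; 0.2848 0.7402]
P' = Q + AᵀP(A−BK) = [3.4624 1.2848; 1.2848 1.7402]
tr(P') = 5.2026


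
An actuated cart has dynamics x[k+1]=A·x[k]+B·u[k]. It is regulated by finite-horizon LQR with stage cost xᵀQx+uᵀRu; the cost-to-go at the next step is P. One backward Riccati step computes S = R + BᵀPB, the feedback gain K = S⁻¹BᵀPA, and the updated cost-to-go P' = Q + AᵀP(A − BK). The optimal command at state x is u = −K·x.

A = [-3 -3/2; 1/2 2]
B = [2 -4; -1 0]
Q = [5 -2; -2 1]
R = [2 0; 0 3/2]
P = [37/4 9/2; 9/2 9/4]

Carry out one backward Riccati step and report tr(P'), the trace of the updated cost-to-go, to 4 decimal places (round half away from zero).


BᵀP = [14.0000 6.7500; -37.0000 -18.0000]
S = R + BᵀPB = [2 0; 0 3/2] + [21.2500 -56.0000; -56.0000 148.0000] = [23.2500 -56.0000; -56.0000 149.5000]
BᵀPA = [-38.6250 -7.5000; 102.0000 19.5000]
K = S⁻¹·BᵀPA = [-0.1837 -0.0861; 0.6135 0.0982]
A−BK = [-0.1787 -0.9351; 0.3163 1.9139]
AᵀP(A−BK) = [0.6438 0.1597; 0.1597 0.2522]
P' = Q + AᵀP(A−BK) = [5.6438 -1.8403; -1.8403 1.2522]
tr(P') = 6.8960

6.8960


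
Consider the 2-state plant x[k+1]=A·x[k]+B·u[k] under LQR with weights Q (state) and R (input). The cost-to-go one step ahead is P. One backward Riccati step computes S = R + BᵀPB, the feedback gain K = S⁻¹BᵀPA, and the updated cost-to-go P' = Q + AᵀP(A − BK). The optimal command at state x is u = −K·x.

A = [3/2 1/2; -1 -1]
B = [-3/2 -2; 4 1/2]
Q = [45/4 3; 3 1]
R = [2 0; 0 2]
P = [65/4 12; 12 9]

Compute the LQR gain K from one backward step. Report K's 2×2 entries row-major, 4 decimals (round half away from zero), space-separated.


BᵀP = [23.6250 18.0000; -26.5000 -19.5000]
S = R + BᵀPB = [2 0; 0 2] + [36.5625 -38.2500; -38.2500 43.2500] = [38.5625 -38.2500; -38.2500 45.2500]
BᵀPA = [17.4375 -6.1875; -20.2500 6.2500]
K = S⁻¹·BᵀPA = [0.0514 -0.1452; -0.4041 0.0154]
A−BK = [0.7689 0.3131; -1.0035 -0.4270]
AᵀP(A−BK) = [0.4839 0.0309; 0.0309 0.0680]
P' = Q + AᵀP(A−BK) = [11.7339 3.0309; 3.0309 1.0680]
tr(P') = 12.8019

0.0514 -0.1452 -0.4041 0.0154


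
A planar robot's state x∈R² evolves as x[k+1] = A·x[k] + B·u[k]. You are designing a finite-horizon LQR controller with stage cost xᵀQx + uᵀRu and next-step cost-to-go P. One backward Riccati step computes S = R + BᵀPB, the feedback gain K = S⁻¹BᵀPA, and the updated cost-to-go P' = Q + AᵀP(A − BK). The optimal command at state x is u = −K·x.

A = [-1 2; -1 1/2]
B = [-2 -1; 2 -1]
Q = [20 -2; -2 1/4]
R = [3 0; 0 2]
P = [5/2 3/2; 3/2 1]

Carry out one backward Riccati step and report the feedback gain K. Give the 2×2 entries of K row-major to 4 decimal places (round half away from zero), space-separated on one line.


BᵀP = [-2.0000 -1.0000; -4.0000 -2.5000]
S = R + BᵀPB = [3 0; 0 2] + [2.0000 3.0000; 3.0000 6.5000] = [5.0000 3.0000; 3.0000 8.5000]
BᵀPA = [3.0000 -4.5000; 6.5000 -9.2500]
K = S⁻¹·BᵀPA = [0.1791 -0.3134; 0.7015 -0.9776]
A−BK = [0.0597 0.3955; -0.6567 0.1493]
AᵀP(A−BK) = [1.4030 -1.9552; -1.9552 2.7966]
P' = Q + AᵀP(A−BK) = [21.4030 -3.9552; -3.9552 3.0466]
tr(P') = 24.4496

0.1791 -0.3134 0.7015 -0.9776


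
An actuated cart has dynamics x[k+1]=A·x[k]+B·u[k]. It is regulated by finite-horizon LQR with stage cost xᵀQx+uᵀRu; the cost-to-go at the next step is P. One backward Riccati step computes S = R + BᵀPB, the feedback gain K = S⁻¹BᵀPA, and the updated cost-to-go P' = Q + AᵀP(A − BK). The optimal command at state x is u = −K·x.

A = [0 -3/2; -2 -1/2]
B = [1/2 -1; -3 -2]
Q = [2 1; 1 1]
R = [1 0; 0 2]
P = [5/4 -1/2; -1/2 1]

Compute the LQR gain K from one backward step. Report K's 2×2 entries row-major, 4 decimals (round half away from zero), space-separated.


0.4898 -0.3061 0.1633 0.4694

BᵀP = [2.1250 -3.2500; -0.2500 -1.5000]
S = R + BᵀPB = [1 0; 0 2] + [10.8125 4.3750; 4.3750 3.2500] = [11.8125 4.3750; 4.3750 5.2500]
BᵀPA = [6.5000 -1.5625; 3.0000 1.1250]
K = S⁻¹·BᵀPA = [0.4898 -0.3061; 0.1633 0.4694]
A−BK = [-0.0816 -0.8776; -0.2041 -0.4796]
AᵀP(A−BK) = [0.3265 0.0816; 0.0816 1.3061]
P' = Q + AᵀP(A−BK) = [2.3265 1.0816; 1.0816 2.3061]
tr(P') = 4.6327


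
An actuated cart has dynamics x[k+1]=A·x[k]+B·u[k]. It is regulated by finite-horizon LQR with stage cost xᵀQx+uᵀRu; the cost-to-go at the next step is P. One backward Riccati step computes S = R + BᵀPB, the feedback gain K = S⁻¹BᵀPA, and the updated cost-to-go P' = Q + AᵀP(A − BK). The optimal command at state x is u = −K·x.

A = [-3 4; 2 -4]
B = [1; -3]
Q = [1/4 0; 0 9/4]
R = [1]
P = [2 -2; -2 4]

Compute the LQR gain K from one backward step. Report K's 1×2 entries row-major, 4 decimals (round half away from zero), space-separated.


-1.0196 1.7255

BᵀP = [8.0000 -14.0000]
S = R + BᵀPB = [1] + [50.0000] = [51.0000]
BᵀPA = [-52.0000 88.0000]
K = S⁻¹·BᵀPA = [-1.0196 1.7255]
A−BK = [-1.9804 2.2745; -1.0588 1.1765]
AᵀP(A−BK) = [4.9804 -6.2745; -6.2745 8.1569]
P' = Q + AᵀP(A−BK) = [5.2304 -6.2745; -6.2745 10.4069]
tr(P') = 15.6373


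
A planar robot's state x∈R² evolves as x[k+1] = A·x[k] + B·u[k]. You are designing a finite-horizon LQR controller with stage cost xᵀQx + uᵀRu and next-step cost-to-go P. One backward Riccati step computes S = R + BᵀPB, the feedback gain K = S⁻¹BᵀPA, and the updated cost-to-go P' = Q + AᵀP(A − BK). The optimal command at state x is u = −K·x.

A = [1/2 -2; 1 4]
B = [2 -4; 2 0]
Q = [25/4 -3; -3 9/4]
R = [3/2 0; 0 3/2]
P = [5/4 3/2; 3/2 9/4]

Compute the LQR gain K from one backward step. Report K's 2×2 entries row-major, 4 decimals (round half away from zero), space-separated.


BᵀP = [5.5000 7.5000; -5.0000 -6.0000]
S = R + BᵀPB = [3/2 0; 0 3/2] + [26.0000 -22.0000; -22.0000 20.0000] = [27.5000 -22.0000; -22.0000 21.5000]
BᵀPA = [10.2500 19.0000; -8.5000 -14.0000]
K = S⁻¹·BᵀPA = [0.3112 0.9371; -0.0769 0.3077]
A−BK = [-0.4301 -2.6434; 0.3776 2.1259]
AᵀP(A−BK) = [0.2190 0.7605; 0.7605 3.5035]
P' = Q + AᵀP(A−BK) = [6.4690 -2.2395; -2.2395 5.7535]
tr(P') = 12.2225

0.3112 0.9371 -0.0769 0.3077


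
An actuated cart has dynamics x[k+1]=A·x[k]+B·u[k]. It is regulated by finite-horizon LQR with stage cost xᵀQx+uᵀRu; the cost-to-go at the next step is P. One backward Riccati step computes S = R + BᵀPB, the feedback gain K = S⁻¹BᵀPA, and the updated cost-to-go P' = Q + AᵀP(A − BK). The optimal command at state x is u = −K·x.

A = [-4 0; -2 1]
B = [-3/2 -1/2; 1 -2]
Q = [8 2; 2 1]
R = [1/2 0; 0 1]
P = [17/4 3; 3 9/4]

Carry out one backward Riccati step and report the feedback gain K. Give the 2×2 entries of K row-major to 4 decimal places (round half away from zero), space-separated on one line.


BᵀP = [-3.3750 -2.2500; -8.1250 -6.0000]
S = R + BᵀPB = [1/2 0; 0 1] + [2.8125 6.1875; 6.1875 16.0625] = [3.3125 6.1875; 6.1875 17.0625]
BᵀPA = [18.0000 -2.2500; 44.5000 -6.0000]
K = S⁻¹·BᵀPA = [1.7429 -0.0694; 1.9760 -0.3265]
A−BK = [-0.3976 -0.2674; 0.2091 0.4165]
AᵀP(A−BK) = [5.6949 -0.7224; -0.7224 0.1350]
P' = Q + AᵀP(A−BK) = [13.6949 1.2776; 1.2776 1.1350]
tr(P') = 14.8299

1.7429 -0.0694 1.9760 -0.3265


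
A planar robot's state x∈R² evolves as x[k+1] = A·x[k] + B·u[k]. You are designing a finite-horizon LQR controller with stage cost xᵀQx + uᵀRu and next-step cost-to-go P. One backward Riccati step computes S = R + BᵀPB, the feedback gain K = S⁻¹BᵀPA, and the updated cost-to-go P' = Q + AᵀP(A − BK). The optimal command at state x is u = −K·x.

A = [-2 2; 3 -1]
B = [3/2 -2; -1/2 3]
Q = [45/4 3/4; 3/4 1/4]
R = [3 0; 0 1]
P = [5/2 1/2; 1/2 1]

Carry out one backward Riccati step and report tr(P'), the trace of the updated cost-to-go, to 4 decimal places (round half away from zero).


14.2063

BᵀP = [3.5000 0.2500; -3.5000 2.0000]
S = R + BᵀPB = [3 0; 0 1] + [5.1250 -6.2500; -6.2500 13.0000] = [8.1250 -6.2500; -6.2500 14.0000]
BᵀPA = [-6.2500 6.7500; 13.0000 -9.0000]
K = S⁻¹·BᵀPA = [-0.0837 0.5121; 0.8912 -0.4142]
A−BK = [-0.0921 0.4033; 0.2845 0.4987]
AᵀP(A−BK) = [0.8912 -0.4142; -0.4142 1.8151]
P' = Q + AᵀP(A−BK) = [12.1412 0.3358; 0.3358 2.0651]
tr(P') = 14.2063
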